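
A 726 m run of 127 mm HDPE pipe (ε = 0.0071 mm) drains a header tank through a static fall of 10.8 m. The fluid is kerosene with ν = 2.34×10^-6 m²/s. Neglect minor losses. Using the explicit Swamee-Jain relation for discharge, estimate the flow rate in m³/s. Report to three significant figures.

Swamee-Jain (Type II): Q = -0.965·√(gD⁵h_f/L)·ln[ε/(3.7D) + √(3.17ν²L/(gD³h_f))]
√(gD⁵h_f/L) = √(9.81·0.127⁵·10.8/726) = 0.002196
ε/(3.7D) = 1.51×10^-5; √(3.17ν²L/(gD³h_f)) = 2.41×10^-4
Q = -0.965·0.002196·ln(2.561×10^-4) = 0.01752 m³/s
Check: V = 1.38 m/s, Re = 7.51×10^4, f = 0.01927, h_f = 10.7 m ≈ 10.8 m ✓

Q ≈ 0.0175 m³/s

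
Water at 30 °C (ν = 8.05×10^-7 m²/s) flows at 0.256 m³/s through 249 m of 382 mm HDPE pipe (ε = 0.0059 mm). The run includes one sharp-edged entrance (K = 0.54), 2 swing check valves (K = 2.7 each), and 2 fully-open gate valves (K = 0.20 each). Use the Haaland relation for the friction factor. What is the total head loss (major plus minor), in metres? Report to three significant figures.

H_L ≈ 3.56 m

V = 4Q/(πD²) = 2.234 m/s; V²/2g = 0.2543 m
Re = 1.06×10^6, ε/D = 1.54×10^-5 → f = 0.01177 (Haaland)
Major: h_f = f(L/D)·V²/2g = 0.01177·651.8·0.2543 = 1.951 m
Minor: ΣK = 6.34; h_m = ΣK·V²/2g = 1.612 m
Total H_L = 1.951 + 1.612 = 3.564 m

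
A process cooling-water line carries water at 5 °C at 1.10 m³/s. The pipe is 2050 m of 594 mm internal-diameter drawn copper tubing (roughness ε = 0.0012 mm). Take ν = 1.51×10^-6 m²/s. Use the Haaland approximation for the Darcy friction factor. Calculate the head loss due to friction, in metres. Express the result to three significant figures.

h_f ≈ 30.0 m

V = 4Q/(πD²) = 4·1.10/(π·0.594²) = 3.969 m/s
Re = VD/ν = 3.969·0.594/1.51×10^-6 = 1.56×10^6 → turbulent
ε/D = 0.0012/594 = 2.02×10^-6
Haaland: f = 0.01081
h_f = f(L/D)V²/(2g) = 0.01081·(2050/0.594)·3.969²/(2·9.81) = 29.96 m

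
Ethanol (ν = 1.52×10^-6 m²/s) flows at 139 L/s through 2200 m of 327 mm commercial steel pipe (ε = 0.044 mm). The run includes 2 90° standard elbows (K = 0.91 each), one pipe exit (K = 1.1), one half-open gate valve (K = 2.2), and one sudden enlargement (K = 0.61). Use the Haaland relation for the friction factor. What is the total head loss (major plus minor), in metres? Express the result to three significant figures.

V = 4Q/(πD²) = 1.655 m/s; V²/2g = 0.1396 m
Re = 3.56×10^5, ε/D = 1.35×10^-4 → f = 0.01520 (Haaland)
Major: h_f = f(L/D)·V²/2g = 0.01520·6728·0.1396 = 14.28 m
Minor: ΣK = 5.73; h_m = ΣK·V²/2g = 0.8000 m
Total H_L = 14.28 + 0.8000 = 15.08 m

H_L ≈ 15.1 m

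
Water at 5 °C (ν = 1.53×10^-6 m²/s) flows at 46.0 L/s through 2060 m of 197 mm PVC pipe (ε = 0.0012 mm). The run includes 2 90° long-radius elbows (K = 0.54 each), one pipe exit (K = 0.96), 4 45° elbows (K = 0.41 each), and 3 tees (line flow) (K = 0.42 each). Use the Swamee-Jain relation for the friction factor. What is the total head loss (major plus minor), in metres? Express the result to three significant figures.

H_L ≈ 19.6 m

V = 4Q/(πD²) = 1.509 m/s; V²/2g = 0.1161 m
Re = 1.94×10^5, ε/D = 6.09×10^-6 → f = 0.01567 (Swamee-Jain)
Major: h_f = f(L/D)·V²/2g = 0.01567·10457·0.1161 = 19.03 m
Minor: ΣK = 4.94; h_m = ΣK·V²/2g = 0.5735 m
Total H_L = 19.03 + 0.5735 = 19.60 m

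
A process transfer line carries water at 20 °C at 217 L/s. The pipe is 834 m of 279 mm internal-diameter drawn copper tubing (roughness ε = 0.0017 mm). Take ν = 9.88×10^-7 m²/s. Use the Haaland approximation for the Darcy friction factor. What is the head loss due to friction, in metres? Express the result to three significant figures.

h_f ≈ 22.4 m

V = 4Q/(πD²) = 4·0.217/(π·0.279²) = 3.549 m/s
Re = VD/ν = 3.549·0.279/9.88×10^-7 = 1.00×10^6 → turbulent
ε/D = 0.0017/279 = 6.09×10^-6
Haaland: f = 0.01169
h_f = f(L/D)V²/(2g) = 0.01169·(834/0.279)·3.549²/(2·9.81) = 22.43 m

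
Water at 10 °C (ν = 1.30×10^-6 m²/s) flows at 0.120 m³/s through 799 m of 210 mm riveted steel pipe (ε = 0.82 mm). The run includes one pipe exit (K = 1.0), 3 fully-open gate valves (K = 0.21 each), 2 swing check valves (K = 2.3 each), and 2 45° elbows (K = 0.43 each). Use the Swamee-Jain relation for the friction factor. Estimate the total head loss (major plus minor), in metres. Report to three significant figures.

H_L ≈ 70.7 m

V = 4Q/(πD²) = 3.465 m/s; V²/2g = 0.6118 m
Re = 5.60×10^5, ε/D = 0.00390 → f = 0.02851 (Swamee-Jain)
Major: h_f = f(L/D)·V²/2g = 0.02851·3805·0.6118 = 66.37 m
Minor: ΣK = 7.09; h_m = ΣK·V²/2g = 4.338 m
Total H_L = 66.37 + 4.338 = 70.71 m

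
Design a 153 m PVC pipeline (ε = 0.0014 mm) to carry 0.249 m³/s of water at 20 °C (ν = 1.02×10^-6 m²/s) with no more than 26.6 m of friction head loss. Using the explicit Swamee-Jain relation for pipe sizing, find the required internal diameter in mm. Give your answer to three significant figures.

D ≈ 202 mm

Swamee-Jain (Type III): D = 0.66·[ε^1.25·(LQ²/(gh_f))^4.75 + ν·Q^9.4·(L/(gh_f))^5.2]^0.04
LQ²/(gh_f) = 0.03635; L/(gh_f) = 0.5863
Term 1 = ε^1.25·(…)^4.75 = 7.00×10^-15; Term 2 = ν·Q^9.4·(…)^5.2 = 1.34×10^-13
D = 0.66·(7.00×10^-15 + 1.34×10^-13)^0.04 = 0.2021 m = 202 mm
Check: V = 7.76 m/s, Re = 1.54×10^6, f = 0.01103, h_f = 25.7 m ≈ 26.6 m ✓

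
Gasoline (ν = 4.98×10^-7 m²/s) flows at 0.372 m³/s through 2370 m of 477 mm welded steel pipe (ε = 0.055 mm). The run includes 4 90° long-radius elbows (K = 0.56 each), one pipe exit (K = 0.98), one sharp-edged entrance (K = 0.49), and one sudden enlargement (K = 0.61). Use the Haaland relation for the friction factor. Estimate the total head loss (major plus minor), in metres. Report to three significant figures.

H_L ≈ 15.2 m

V = 4Q/(πD²) = 2.082 m/s; V²/2g = 0.2209 m
Re = 1.99×10^6, ε/D = 1.15×10^-4 → f = 0.01300 (Haaland)
Major: h_f = f(L/D)·V²/2g = 0.01300·4969·0.2209 = 14.27 m
Minor: ΣK = 4.32; h_m = ΣK·V²/2g = 0.9542 m
Total H_L = 14.27 + 0.9542 = 15.22 m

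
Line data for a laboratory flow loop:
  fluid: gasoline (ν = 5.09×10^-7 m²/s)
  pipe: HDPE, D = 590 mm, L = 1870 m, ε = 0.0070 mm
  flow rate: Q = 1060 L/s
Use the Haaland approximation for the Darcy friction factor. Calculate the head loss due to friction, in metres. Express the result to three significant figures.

V = 4Q/(πD²) = 4·1.06/(π·0.590²) = 3.877 m/s
Re = VD/ν = 3.877·0.590/5.09×10^-7 = 4.49×10^6 → turbulent
ε/D = 0.0070/590 = 1.19×10^-5
Haaland: f = 0.009730
h_f = f(L/D)V²/(2g) = 0.009730·(1870/0.590)·3.877²/(2·9.81) = 23.63 m

h_f ≈ 23.6 m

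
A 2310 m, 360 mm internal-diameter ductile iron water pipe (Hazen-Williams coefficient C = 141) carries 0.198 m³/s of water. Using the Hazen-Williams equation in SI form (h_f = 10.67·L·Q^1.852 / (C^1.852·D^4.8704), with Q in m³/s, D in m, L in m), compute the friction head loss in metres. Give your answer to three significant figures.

h_f ≈ 18.6 m

h_f = 10.67·2310·0.198^1.852 / (141^1.852·0.360^4.8704) = 18.61 m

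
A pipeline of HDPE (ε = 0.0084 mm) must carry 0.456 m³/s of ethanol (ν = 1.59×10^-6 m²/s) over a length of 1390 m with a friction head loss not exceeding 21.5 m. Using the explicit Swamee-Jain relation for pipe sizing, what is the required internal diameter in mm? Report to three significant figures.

Swamee-Jain (Type III): D = 0.66·[ε^1.25·(LQ²/(gh_f))^4.75 + ν·Q^9.4·(L/(gh_f))^5.2]^0.04
LQ²/(gh_f) = 1.370; L/(gh_f) = 6.590
Term 1 = ε^1.25·(…)^4.75 = 2.02×10^-6; Term 2 = ν·Q^9.4·(…)^5.2 = 1.79×10^-5
D = 0.66·(2.02×10^-6 + 1.79×10^-5)^0.04 = 0.4281 m = 428 mm
Check: V = 3.17 m/s, Re = 8.53×10^5, f = 0.01235, h_f = 20.5 m ≈ 21.5 m ✓

D ≈ 428 mm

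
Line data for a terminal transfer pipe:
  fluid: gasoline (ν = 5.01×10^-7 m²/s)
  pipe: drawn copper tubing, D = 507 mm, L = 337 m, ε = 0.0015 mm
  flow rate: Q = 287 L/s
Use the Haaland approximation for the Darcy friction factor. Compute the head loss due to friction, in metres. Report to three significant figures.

V = 4Q/(πD²) = 4·0.287/(π·0.507²) = 1.422 m/s
Re = VD/ν = 1.422·0.507/5.01×10^-7 = 1.44×10^6 → turbulent
ε/D = 0.0015/507 = 2.96×10^-6
Haaland: f = 0.01097
h_f = f(L/D)V²/(2g) = 0.01097·(337/0.507)·1.422²/(2·9.81) = 0.7512 m

h_f ≈ 0.751 m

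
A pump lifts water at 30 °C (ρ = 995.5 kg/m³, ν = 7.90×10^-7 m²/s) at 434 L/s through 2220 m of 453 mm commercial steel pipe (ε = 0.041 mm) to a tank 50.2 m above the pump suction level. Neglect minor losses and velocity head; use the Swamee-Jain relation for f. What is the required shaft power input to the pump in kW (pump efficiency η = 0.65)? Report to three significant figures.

V = 4Q/(πD²) = 2.693 m/s; Re = 1.54×10^6; ε/D = 9.05×10^-5; f = 0.01292
h_f = f(L/D)V²/2g = 23.40 m
Total head H = z + h_f = 50.2 + 23.40 = 73.60 m
P_hyd = ρgQH = 995.5·9.81·0.434·73.60 = 311.9 kW
P_shaft = P_hyd/η = 311.9/0.65 = 479.9 kW

P_shaft ≈ 480 kW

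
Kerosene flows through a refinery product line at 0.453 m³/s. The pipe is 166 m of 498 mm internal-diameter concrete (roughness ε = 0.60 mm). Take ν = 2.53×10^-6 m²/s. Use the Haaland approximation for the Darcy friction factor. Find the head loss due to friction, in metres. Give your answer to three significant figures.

V = 4Q/(πD²) = 4·0.453/(π·0.498²) = 2.326 m/s
Re = VD/ν = 2.326·0.498/2.53×10^-6 = 4.58×10^5 → turbulent
ε/D = 0.60/498 = 0.00120
Haaland: f = 0.02110
h_f = f(L/D)V²/(2g) = 0.02110·(166/0.498)·2.326²/(2·9.81) = 1.939 m

h_f ≈ 1.94 m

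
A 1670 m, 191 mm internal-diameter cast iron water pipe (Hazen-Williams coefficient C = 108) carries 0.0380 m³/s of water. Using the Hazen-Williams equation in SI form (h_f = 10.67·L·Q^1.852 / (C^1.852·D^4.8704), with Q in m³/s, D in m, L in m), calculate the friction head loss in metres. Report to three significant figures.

h_f ≈ 22.7 m

h_f = 10.67·1670·0.0380^1.852 / (108^1.852·0.191^4.8704) = 22.72 m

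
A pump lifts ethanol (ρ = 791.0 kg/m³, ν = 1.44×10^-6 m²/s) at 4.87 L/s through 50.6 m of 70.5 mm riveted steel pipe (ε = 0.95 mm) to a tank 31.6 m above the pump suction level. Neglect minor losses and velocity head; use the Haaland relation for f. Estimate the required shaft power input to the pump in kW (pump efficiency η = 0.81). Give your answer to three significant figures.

V = 4Q/(πD²) = 1.248 m/s; Re = 6.11×10^4; ε/D = 0.0135; f = 0.04289
h_f = f(L/D)V²/2g = 2.442 m
Total head H = z + h_f = 31.6 + 2.442 = 34.04 m
P_hyd = ρgQH = 791.0·9.81·0.00487·34.04 = 1.286 kW
P_shaft = P_hyd/η = 1.286/0.81 = 1.588 kW

P_shaft ≈ 1.59 kW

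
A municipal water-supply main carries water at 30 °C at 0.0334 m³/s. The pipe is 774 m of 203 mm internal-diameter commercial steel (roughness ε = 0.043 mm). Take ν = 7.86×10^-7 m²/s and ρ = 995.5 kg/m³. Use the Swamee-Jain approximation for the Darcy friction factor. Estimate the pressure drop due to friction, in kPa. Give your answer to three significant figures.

V = 4Q/(πD²) = 4·0.0334/(π·0.203²) = 1.032 m/s
Re = VD/ν = 1.032·0.203/7.86×10^-7 = 2.67×10^5 → turbulent
ε/D = 0.043/203 = 2.12×10^-4
Swamee-Jain: f = 0.01662
h_f = f(L/D)V²/(2g) = 0.01662·(774/0.203)·1.032²/(2·9.81) = 3.440 m
Δp = ρg·h_f = 995.5·9.81·3.440 = 33.59 kPa

Δp ≈ 33.6 kPa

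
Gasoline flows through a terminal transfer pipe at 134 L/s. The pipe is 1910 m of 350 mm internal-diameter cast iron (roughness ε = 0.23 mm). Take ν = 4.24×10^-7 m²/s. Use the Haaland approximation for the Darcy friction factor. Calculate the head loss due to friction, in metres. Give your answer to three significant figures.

V = 4Q/(πD²) = 4·0.134/(π·0.350²) = 1.393 m/s
Re = VD/ν = 1.393·0.350/4.24×10^-7 = 1.15×10^6 → turbulent
ε/D = 0.23/350 = 6.57×10^-4
Haaland: f = 0.01812
h_f = f(L/D)V²/(2g) = 0.01812·(1910/0.350)·1.393²/(2·9.81) = 9.778 m

h_f ≈ 9.78 m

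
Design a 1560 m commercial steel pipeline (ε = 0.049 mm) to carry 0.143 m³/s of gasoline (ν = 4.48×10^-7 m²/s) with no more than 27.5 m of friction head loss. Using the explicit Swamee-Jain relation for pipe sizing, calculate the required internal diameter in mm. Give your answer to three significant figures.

Swamee-Jain (Type III): D = 0.66·[ε^1.25·(LQ²/(gh_f))^4.75 + ν·Q^9.4·(L/(gh_f))^5.2]^0.04
LQ²/(gh_f) = 0.1182; L/(gh_f) = 5.783
Term 1 = ε^1.25·(…)^4.75 = 1.62×10^-10; Term 2 = ν·Q^9.4·(…)^5.2 = 4.73×10^-11
D = 0.66·(1.62×10^-10 + 4.73×10^-11)^0.04 = 0.2706 m = 271 mm
Check: V = 2.49 m/s, Re = 1.50×10^6, f = 0.01425, h_f = 25.9 m ≈ 27.5 m ✓

D ≈ 271 mm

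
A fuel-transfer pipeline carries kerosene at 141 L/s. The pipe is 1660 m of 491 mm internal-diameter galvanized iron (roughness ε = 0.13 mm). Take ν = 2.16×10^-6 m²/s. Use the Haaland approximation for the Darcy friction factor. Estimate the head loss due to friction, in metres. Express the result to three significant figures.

V = 4Q/(πD²) = 4·0.141/(π·0.491²) = 0.7447 m/s
Re = VD/ν = 0.7447·0.491/2.16×10^-6 = 1.69×10^5 → turbulent
ε/D = 0.13/491 = 2.65×10^-4
Haaland: f = 0.01765
h_f = f(L/D)V²/(2g) = 0.01765·(1660/0.491)·0.7447²/(2·9.81) = 1.687 m

h_f ≈ 1.69 m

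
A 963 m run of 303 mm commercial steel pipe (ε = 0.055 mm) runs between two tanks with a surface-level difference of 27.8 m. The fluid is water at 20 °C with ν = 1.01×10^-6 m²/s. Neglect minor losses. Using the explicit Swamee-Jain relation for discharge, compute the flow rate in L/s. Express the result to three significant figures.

Q ≈ 249 L/s

Swamee-Jain (Type II): Q = -0.965·√(gD⁵h_f/L)·ln[ε/(3.7D) + √(3.17ν²L/(gD³h_f))]
√(gD⁵h_f/L) = √(9.81·0.303⁵·27.8/963) = 0.02689
ε/(3.7D) = 4.91×10^-5; √(3.17ν²L/(gD³h_f)) = 2.03×10^-5
Q = -0.965·0.02689·ln(6.932×10^-5) = 0.2485 m³/s
Check: V = 3.45 m/s, Re = 1.03×10^6, f = 0.01453, h_f = 28.0 m ≈ 27.8 m ✓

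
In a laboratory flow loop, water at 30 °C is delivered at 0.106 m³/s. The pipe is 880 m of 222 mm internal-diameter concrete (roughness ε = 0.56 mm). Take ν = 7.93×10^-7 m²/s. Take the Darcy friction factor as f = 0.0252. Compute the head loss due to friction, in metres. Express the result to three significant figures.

h_f ≈ 38.2 m

V = 4Q/(πD²) = 4·0.106/(π·0.222²) = 2.738 m/s
h_f = f(L/D)V²/(2g) = 0.02520·(880/0.222)·2.738²/(2·9.81) = 38.18 m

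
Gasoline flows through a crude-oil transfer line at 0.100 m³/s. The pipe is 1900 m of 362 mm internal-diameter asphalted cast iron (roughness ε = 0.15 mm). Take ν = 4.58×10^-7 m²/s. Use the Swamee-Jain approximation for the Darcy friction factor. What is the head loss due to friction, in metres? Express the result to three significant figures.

V = 4Q/(πD²) = 4·0.100/(π·0.362²) = 0.9716 m/s
Re = VD/ν = 0.9716·0.362/4.58×10^-7 = 7.68×10^5 → turbulent
ε/D = 0.15/362 = 4.14×10^-4
Swamee-Jain: f = 0.01686
h_f = f(L/D)V²/(2g) = 0.01686·(1900/0.362)·0.9716²/(2·9.81) = 4.257 m

h_f ≈ 4.26 m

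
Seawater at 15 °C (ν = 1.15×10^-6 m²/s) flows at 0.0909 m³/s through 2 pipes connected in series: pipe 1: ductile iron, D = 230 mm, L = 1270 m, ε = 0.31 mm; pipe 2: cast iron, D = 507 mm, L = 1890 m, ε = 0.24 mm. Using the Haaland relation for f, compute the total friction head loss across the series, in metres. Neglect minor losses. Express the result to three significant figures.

Pipe 1: V = 2.188 m/s, Re = 4.38×10^5, ε/D = 0.00135, f = 0.02167, h_1 = f(L/D)V²/2g = 29.19 m
Pipe 2: V = 0.4503 m/s, Re = 1.99×10^5, ε/D = 4.73×10^-4, f = 0.01851, h_2 = f(L/D)V²/2g = 0.7129 m
Series → Q common, losses add: H = Σh = 29.90 m

H ≈ 29.9 m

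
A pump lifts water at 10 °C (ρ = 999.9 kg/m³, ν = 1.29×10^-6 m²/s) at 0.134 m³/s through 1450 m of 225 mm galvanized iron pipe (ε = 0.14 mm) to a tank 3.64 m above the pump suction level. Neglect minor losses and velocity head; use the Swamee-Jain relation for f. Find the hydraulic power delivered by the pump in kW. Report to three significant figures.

V = 4Q/(πD²) = 3.370 m/s; Re = 5.88×10^5; ε/D = 6.22×10^-4; f = 0.01838
h_f = f(L/D)V²/2g = 68.56 m
Total head H = z + h_f = 3.64 + 68.56 = 72.20 m
P_hyd = ρgQH = 999.9·9.81·0.134·72.20 = 94.91 kW

P_hyd ≈ 94.9 kW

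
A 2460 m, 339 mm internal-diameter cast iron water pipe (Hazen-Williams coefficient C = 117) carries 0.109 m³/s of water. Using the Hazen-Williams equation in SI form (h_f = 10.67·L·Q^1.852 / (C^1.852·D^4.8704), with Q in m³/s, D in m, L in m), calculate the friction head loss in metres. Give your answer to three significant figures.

h_f ≈ 12.4 m

h_f = 10.67·2460·0.109^1.852 / (117^1.852·0.339^4.8704) = 12.42 m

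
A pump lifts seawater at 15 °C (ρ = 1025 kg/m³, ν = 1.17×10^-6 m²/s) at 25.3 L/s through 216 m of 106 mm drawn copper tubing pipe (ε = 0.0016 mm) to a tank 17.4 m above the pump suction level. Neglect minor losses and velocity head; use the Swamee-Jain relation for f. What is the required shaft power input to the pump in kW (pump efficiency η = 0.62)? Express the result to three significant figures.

V = 4Q/(πD²) = 2.867 m/s; Re = 2.60×10^5; ε/D = 1.51×10^-5; f = 0.01493
h_f = f(L/D)V²/2g = 12.75 m
Total head H = z + h_f = 17.4 + 12.75 = 30.15 m
P_hyd = ρgQH = 1025·9.81·0.0253·30.15 = 7.669 kW
P_shaft = P_hyd/η = 7.669/0.62 = 12.37 kW

P_shaft ≈ 12.4 kW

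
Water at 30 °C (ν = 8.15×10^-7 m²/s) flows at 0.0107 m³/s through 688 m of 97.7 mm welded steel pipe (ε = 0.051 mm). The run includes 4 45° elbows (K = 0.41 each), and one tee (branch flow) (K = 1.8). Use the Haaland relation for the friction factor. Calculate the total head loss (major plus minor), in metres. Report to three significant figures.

H_L ≈ 14.3 m

V = 4Q/(πD²) = 1.427 m/s; V²/2g = 0.1038 m
Re = 1.71×10^5, ε/D = 5.22×10^-4 → f = 0.01901 (Haaland)
Major: h_f = f(L/D)·V²/2g = 0.01901·7042·0.1038 = 13.90 m
Minor: ΣK = 3.44; h_m = ΣK·V²/2g = 0.3572 m
Total H_L = 13.90 + 0.3572 = 14.26 m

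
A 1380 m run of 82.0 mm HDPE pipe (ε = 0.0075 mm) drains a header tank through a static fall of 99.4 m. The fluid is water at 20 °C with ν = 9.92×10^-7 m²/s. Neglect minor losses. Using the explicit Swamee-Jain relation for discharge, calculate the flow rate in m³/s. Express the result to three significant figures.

Q ≈ 0.0142 m³/s

Swamee-Jain (Type II): Q = -0.965·√(gD⁵h_f/L)·ln[ε/(3.7D) + √(3.17ν²L/(gD³h_f))]
√(gD⁵h_f/L) = √(9.81·0.0820⁵·99.4/1380) = 0.001619
ε/(3.7D) = 2.47×10^-5; √(3.17ν²L/(gD³h_f)) = 8.95×10^-5
Q = -0.965·0.001619·ln(1.142×10^-4) = 0.01418 m³/s
Check: V = 2.68 m/s, Re = 2.22×10^5, f = 0.01606, h_f = 99.3 m ≈ 99.4 m ✓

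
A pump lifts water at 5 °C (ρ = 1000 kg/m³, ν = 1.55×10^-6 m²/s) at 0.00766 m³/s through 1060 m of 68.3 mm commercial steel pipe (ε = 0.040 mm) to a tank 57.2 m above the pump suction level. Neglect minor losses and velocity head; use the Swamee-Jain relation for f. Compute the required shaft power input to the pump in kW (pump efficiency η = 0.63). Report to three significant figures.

V = 4Q/(πD²) = 2.091 m/s; Re = 9.21×10^4; ε/D = 5.86×10^-4; f = 0.02099
h_f = f(L/D)V²/2g = 72.57 m
Total head H = z + h_f = 57.2 + 72.57 = 129.8 m
P_hyd = ρgQH = 1000·9.81·0.00766·129.8 = 9.751 kW
P_shaft = P_hyd/η = 9.751/0.63 = 15.48 kW

P_shaft ≈ 15.5 kW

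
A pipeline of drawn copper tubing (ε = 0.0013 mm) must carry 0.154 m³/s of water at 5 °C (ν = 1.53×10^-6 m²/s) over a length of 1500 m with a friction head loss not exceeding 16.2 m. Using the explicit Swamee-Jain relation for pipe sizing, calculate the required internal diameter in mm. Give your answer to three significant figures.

Swamee-Jain (Type III): D = 0.66·[ε^1.25·(LQ²/(gh_f))^4.75 + ν·Q^9.4·(L/(gh_f))^5.2]^0.04
LQ²/(gh_f) = 0.2238; L/(gh_f) = 9.439
Term 1 = ε^1.25·(…)^4.75 = 3.59×10^-11; Term 2 = ν·Q^9.4·(…)^5.2 = 4.14×10^-9
D = 0.66·(3.59×10^-11 + 4.14×10^-9)^0.04 = 0.3050 m = 305 mm
Check: V = 2.11 m/s, Re = 4.20×10^5, f = 0.01357, h_f = 15.1 m ≈ 16.2 m ✓

D ≈ 305 mm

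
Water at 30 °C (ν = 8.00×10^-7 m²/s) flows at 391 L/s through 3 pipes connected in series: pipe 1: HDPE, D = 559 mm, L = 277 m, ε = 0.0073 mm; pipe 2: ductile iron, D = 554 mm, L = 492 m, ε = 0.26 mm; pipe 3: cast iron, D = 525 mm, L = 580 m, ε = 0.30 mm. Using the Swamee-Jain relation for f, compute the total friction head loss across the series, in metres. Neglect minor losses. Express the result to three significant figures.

Pipe 1: V = 1.593 m/s, Re = 1.11×10^6, ε/D = 1.31×10^-5, f = 0.01174, h_1 = f(L/D)V²/2g = 0.7525 m
Pipe 2: V = 1.622 m/s, Re = 1.12×10^6, ε/D = 4.69×10^-4, f = 0.01703, h_2 = f(L/D)V²/2g = 2.028 m
Pipe 3: V = 1.806 m/s, Re = 1.19×10^6, ε/D = 5.71×10^-4, f = 0.01769, h_3 = f(L/D)V²/2g = 3.250 m
Series → Q common, losses add: H = Σh = 6.030 m

H ≈ 6.03 m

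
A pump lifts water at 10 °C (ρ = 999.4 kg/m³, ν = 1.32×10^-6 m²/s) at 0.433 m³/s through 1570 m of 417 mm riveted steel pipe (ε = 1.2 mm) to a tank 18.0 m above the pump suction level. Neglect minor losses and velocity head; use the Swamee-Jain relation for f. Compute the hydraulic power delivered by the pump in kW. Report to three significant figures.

V = 4Q/(πD²) = 3.170 m/s; Re = 1.00×10^6; ε/D = 0.00288; f = 0.02607
h_f = f(L/D)V²/2g = 50.29 m
Total head H = z + h_f = 18.0 + 50.29 = 68.29 m
P_hyd = ρgQH = 999.4·9.81·0.433·68.29 = 289.9 kW

P_hyd ≈ 290 kW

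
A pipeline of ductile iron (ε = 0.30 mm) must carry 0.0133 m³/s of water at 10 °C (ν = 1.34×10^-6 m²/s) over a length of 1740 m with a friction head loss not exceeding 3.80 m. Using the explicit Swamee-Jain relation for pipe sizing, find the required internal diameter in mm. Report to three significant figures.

Swamee-Jain (Type III): D = 0.66·[ε^1.25·(LQ²/(gh_f))^4.75 + ν·Q^9.4·(L/(gh_f))^5.2]^0.04
LQ²/(gh_f) = 0.008257; L/(gh_f) = 46.68
Term 1 = ε^1.25·(…)^4.75 = 5.03×10^-15; Term 2 = ν·Q^9.4·(…)^5.2 = 1.48×10^-15
D = 0.66·(5.03×10^-15 + 1.48×10^-15)^0.04 = 0.1787 m = 179 mm
Check: V = 0.530 m/s, Re = 7.07×10^4, f = 0.02513, h_f = 3.51 m ≈ 3.80 m ✓

D ≈ 179 mm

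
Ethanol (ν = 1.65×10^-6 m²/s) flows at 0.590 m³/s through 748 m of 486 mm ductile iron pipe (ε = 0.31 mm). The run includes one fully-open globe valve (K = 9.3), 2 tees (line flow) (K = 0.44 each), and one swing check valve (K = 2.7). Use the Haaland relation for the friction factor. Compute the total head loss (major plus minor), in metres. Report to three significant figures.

V = 4Q/(πD²) = 3.180 m/s; V²/2g = 0.5156 m
Re = 9.37×10^5, ε/D = 6.38×10^-4 → f = 0.01808 (Haaland)
Major: h_f = f(L/D)·V²/2g = 0.01808·1539·0.5156 = 14.35 m
Minor: ΣK = 12.9; h_m = ΣK·V²/2g = 6.640 m
Total H_L = 14.35 + 6.640 = 20.99 m

H_L ≈ 21.0 m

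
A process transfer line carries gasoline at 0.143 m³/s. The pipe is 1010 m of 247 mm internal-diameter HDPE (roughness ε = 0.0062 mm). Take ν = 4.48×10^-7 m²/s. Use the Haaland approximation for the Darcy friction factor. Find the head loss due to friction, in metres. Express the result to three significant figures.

V = 4Q/(πD²) = 4·0.143/(π·0.247²) = 2.984 m/s
Re = VD/ν = 2.984·0.247/4.48×10^-7 = 1.65×10^6 → turbulent
ε/D = 0.0062/247 = 2.51×10^-5
Haaland: f = 0.01133
h_f = f(L/D)V²/(2g) = 0.01133·(1010/0.247)·2.984²/(2·9.81) = 21.03 m

h_f ≈ 21.0 m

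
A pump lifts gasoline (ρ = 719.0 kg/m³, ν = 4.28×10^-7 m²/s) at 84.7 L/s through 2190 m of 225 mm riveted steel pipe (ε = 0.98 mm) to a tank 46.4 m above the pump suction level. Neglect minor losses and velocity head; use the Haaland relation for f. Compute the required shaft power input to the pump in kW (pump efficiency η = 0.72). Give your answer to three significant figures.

P_shaft ≈ 93.2 kW

V = 4Q/(πD²) = 2.130 m/s; Re = 1.12×10^6; ε/D = 0.00436; f = 0.02928
h_f = f(L/D)V²/2g = 65.92 m
Total head H = z + h_f = 46.4 + 65.92 = 112.3 m
P_hyd = ρgQH = 719.0·9.81·0.0847·112.3 = 67.10 kW
P_shaft = P_hyd/η = 67.10/0.72 = 93.20 kW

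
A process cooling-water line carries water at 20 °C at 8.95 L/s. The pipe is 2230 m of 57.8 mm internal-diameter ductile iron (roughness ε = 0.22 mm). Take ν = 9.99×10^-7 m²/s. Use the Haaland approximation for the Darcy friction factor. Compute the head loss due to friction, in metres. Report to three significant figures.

V = 4Q/(πD²) = 4·0.00895/(π·0.0578²) = 3.411 m/s
Re = VD/ν = 3.411·0.0578/9.99×10^-7 = 1.97×10^5 → turbulent
ε/D = 0.22/57.8 = 0.00381
Haaland: f = 0.02858
h_f = f(L/D)V²/(2g) = 0.02858·(2230/0.0578)·3.411²/(2·9.81) = 654.0 m

h_f ≈ 654 m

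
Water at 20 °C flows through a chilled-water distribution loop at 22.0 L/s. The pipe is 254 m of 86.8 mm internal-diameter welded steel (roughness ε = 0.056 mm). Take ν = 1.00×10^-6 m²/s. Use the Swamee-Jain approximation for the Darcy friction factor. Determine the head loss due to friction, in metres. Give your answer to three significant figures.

V = 4Q/(πD²) = 4·0.0220/(π·0.0868²) = 3.718 m/s
Re = VD/ν = 3.718·0.0868/1.00×10^-6 = 3.23×10^5 → turbulent
ε/D = 0.056/86.8 = 6.45×10^-4
Swamee-Jain: f = 0.01903
h_f = f(L/D)V²/(2g) = 0.01903·(254/0.0868)·3.718²/(2·9.81) = 39.24 m

h_f ≈ 39.2 m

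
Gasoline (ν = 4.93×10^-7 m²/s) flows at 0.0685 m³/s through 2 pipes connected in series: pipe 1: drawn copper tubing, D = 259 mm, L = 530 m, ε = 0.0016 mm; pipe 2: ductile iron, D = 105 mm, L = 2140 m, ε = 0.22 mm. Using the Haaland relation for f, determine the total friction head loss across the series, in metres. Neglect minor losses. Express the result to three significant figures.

H ≈ 1550 m

Pipe 1: V = 1.300 m/s, Re = 6.83×10^5, ε/D = 6.18×10^-6, f = 0.01245, h_1 = f(L/D)V²/2g = 2.195 m
Pipe 2: V = 7.911 m/s, Re = 1.68×10^6, ε/D = 0.00210, f = 0.02385, h_2 = f(L/D)V²/2g = 1551 m
Series → Q common, losses add: H = Σh = 1553 m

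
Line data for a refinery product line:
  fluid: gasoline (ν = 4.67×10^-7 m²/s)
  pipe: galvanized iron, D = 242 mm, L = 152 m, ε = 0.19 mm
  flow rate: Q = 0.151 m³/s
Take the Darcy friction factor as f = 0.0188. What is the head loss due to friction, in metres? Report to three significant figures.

h_f ≈ 6.49 m

V = 4Q/(πD²) = 4·0.151/(π·0.242²) = 3.283 m/s
h_f = f(L/D)V²/(2g) = 0.01880·(152/0.242)·3.283²/(2·9.81) = 6.486 m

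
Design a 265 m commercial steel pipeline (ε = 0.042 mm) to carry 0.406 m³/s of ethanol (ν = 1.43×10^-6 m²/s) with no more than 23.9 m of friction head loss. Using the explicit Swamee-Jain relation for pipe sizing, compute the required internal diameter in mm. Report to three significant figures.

Swamee-Jain (Type III): D = 0.66·[ε^1.25·(LQ²/(gh_f))^4.75 + ν·Q^9.4·(L/(gh_f))^5.2]^0.04
LQ²/(gh_f) = 0.1863; L/(gh_f) = 1.130
Term 1 = ε^1.25·(…)^4.75 = 1.16×10^-9; Term 2 = ν·Q^9.4·(…)^5.2 = 5.65×10^-10
D = 0.66·(1.16×10^-9 + 5.65×10^-10)^0.04 = 0.2944 m = 294 mm
Check: V = 5.96 m/s, Re = 1.23×10^6, f = 0.01391, h_f = 22.7 m ≈ 23.9 m ✓

D ≈ 294 mm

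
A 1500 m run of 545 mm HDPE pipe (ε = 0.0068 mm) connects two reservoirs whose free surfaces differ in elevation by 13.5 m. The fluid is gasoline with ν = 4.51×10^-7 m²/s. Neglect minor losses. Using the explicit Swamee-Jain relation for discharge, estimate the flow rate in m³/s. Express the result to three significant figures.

Swamee-Jain (Type II): Q = -0.965·√(gD⁵h_f/L)·ln[ε/(3.7D) + √(3.17ν²L/(gD³h_f))]
√(gD⁵h_f/L) = √(9.81·0.545⁵·13.5/1500) = 0.06515
ε/(3.7D) = 3.37×10^-6; √(3.17ν²L/(gD³h_f)) = 6.72×10^-6
Q = -0.965·0.06515·ln(1.009×10^-5) = 0.7233 m³/s
Check: V = 3.10 m/s, Re = 3.75×10^6, f = 0.01006, h_f = 13.6 m ≈ 13.5 m ✓

Q ≈ 0.723 m³/s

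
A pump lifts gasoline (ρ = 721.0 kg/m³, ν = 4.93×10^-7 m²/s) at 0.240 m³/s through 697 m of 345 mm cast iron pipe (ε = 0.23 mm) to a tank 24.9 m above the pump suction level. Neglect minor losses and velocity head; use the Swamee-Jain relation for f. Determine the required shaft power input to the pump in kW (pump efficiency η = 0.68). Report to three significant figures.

P_shaft ≈ 92.9 kW

V = 4Q/(πD²) = 2.567 m/s; Re = 1.80×10^6; ε/D = 6.67×10^-4; f = 0.01813
h_f = f(L/D)V²/2g = 12.31 m
Total head H = z + h_f = 24.9 + 12.31 = 37.21 m
P_hyd = ρgQH = 721.0·9.81·0.240·37.21 = 63.16 kW
P_shaft = P_hyd/η = 63.16/0.68 = 92.88 kW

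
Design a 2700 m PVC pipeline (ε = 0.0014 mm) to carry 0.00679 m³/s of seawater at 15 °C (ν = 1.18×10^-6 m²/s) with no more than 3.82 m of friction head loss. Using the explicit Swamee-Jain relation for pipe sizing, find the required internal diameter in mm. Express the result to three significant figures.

Swamee-Jain (Type III): D = 0.66·[ε^1.25·(LQ²/(gh_f))^4.75 + ν·Q^9.4·(L/(gh_f))^5.2]^0.04
LQ²/(gh_f) = 0.003322; L/(gh_f) = 72.05
Term 1 = ε^1.25·(…)^4.75 = 8.11×10^-20; Term 2 = ν·Q^9.4·(…)^5.2 = 2.24×10^-17
D = 0.66·(8.11×10^-20 + 2.24×10^-17)^0.04 = 0.1424 m = 142 mm
Check: V = 0.426 m/s, Re = 5.14×10^4, f = 0.02067, h_f = 3.63 m ≈ 3.82 m ✓

D ≈ 142 mm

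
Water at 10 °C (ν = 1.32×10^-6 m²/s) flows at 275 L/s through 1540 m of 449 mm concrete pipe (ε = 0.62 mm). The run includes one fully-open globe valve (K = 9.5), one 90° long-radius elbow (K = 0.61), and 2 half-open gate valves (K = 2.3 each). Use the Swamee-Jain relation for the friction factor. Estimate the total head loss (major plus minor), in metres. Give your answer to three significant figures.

H_L ≈ 13.8 m

V = 4Q/(πD²) = 1.737 m/s; V²/2g = 0.1537 m
Re = 5.91×10^5, ε/D = 0.00138 → f = 0.02179 (Swamee-Jain)
Major: h_f = f(L/D)·V²/2g = 0.02179·3430·0.1537 = 11.49 m
Minor: ΣK = 14.7; h_m = ΣK·V²/2g = 2.262 m
Total H_L = 11.49 + 2.262 = 13.75 m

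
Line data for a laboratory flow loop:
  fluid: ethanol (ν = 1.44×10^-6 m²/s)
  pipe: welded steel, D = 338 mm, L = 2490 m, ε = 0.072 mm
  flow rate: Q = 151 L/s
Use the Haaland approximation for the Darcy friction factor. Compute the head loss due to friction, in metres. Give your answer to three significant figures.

h_f ≈ 16.7 m

V = 4Q/(πD²) = 4·0.151/(π·0.338²) = 1.683 m/s
Re = VD/ν = 1.683·0.338/1.44×10^-6 = 3.95×10^5 → turbulent
ε/D = 0.072/338 = 2.13×10^-4
Haaland: f = 0.01573
h_f = f(L/D)V²/(2g) = 0.01573·(2490/0.338)·1.683²/(2·9.81) = 16.72 m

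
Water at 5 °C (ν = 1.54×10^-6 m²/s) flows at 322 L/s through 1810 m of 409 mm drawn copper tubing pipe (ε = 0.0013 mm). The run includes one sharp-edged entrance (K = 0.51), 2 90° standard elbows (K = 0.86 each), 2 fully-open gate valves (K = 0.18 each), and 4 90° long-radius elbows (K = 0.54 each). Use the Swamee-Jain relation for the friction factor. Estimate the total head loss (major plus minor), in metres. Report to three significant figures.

H_L ≈ 18.5 m

V = 4Q/(πD²) = 2.451 m/s; V²/2g = 0.3062 m
Re = 6.51×10^5, ε/D = 3.18×10^-6 → f = 0.01256 (Swamee-Jain)
Major: h_f = f(L/D)·V²/2g = 0.01256·4425·0.3062 = 17.01 m
Minor: ΣK = 4.75; h_m = ΣK·V²/2g = 1.454 m
Total H_L = 17.01 + 1.454 = 18.46 m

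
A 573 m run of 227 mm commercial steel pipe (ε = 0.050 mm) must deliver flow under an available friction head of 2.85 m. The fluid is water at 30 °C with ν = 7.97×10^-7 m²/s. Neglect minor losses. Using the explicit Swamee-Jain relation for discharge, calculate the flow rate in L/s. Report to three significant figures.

Swamee-Jain (Type II): Q = -0.965·√(gD⁵h_f/L)·ln[ε/(3.7D) + √(3.17ν²L/(gD³h_f))]
√(gD⁵h_f/L) = √(9.81·0.227⁵·2.85/573) = 0.005423
ε/(3.7D) = 5.95×10^-5; √(3.17ν²L/(gD³h_f)) = 5.94×10^-5
Q = -0.965·0.005423·ln(1.189×10^-4) = 0.04729 m³/s
Check: V = 1.17 m/s, Re = 3.33×10^5, f = 0.01629, h_f = 2.86 m ≈ 2.85 m ✓

Q ≈ 47.3 L/s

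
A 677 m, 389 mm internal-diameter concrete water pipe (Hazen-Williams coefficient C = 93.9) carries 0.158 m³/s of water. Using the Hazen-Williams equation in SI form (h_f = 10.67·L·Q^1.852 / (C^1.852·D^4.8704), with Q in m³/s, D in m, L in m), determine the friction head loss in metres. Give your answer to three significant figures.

h_f ≈ 5.23 m

h_f = 10.67·677·0.158^1.852 / (93.9^1.852·0.389^4.8704) = 5.229 m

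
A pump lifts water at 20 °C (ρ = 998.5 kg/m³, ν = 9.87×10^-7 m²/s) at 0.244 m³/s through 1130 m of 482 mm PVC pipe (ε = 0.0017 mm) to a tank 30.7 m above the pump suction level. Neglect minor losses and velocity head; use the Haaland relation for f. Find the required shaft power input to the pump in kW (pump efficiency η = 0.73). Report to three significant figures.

P_shaft ≈ 109 kW

V = 4Q/(πD²) = 1.337 m/s; Re = 6.53×10^5; ε/D = 3.53×10^-6; f = 0.01251
h_f = f(L/D)V²/2g = 2.672 m
Total head H = z + h_f = 30.7 + 2.672 = 33.37 m
P_hyd = ρgQH = 998.5·9.81·0.244·33.37 = 79.76 kW
P_shaft = P_hyd/η = 79.76/0.73 = 109.3 kW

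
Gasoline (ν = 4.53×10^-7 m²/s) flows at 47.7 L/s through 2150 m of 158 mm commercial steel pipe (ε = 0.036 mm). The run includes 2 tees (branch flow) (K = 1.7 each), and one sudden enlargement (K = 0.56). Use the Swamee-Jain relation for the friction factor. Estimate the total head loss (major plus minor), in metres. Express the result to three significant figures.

H_L ≈ 63.6 m

V = 4Q/(πD²) = 2.433 m/s; V²/2g = 0.3017 m
Re = 8.49×10^5, ε/D = 2.28×10^-4 → f = 0.01520 (Swamee-Jain)
Major: h_f = f(L/D)·V²/2g = 0.01520·13608·0.3017 = 62.41 m
Minor: ΣK = 3.96; h_m = ΣK·V²/2g = 1.195 m
Total H_L = 62.41 + 1.195 = 63.60 m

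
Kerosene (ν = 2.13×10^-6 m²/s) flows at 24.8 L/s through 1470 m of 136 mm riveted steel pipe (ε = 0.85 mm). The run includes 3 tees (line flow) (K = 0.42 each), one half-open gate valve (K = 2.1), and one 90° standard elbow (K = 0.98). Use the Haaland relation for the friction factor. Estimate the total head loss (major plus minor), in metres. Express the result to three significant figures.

H_L ≈ 54.1 m

V = 4Q/(πD²) = 1.707 m/s; V²/2g = 0.1485 m
Re = 1.09×10^5, ε/D = 0.00625 → f = 0.03327 (Haaland)
Major: h_f = f(L/D)·V²/2g = 0.03327·10809·0.1485 = 53.43 m
Minor: ΣK = 4.34; h_m = ΣK·V²/2g = 0.6447 m
Total H_L = 53.43 + 0.6447 = 54.07 m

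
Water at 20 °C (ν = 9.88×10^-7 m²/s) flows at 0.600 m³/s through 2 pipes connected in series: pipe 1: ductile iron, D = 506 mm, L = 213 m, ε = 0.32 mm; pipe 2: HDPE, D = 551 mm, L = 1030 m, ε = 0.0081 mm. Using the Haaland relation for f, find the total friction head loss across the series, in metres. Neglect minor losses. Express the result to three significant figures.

Pipe 1: V = 2.984 m/s, Re = 1.53×10^6, ε/D = 6.32×10^-4, f = 0.01790, h_1 = f(L/D)V²/2g = 3.418 m
Pipe 2: V = 2.516 m/s, Re = 1.40×10^6, ε/D = 1.47×10^-5, f = 0.01130, h_2 = f(L/D)V²/2g = 6.815 m
Series → Q common, losses add: H = Σh = 10.23 m

H ≈ 10.2 m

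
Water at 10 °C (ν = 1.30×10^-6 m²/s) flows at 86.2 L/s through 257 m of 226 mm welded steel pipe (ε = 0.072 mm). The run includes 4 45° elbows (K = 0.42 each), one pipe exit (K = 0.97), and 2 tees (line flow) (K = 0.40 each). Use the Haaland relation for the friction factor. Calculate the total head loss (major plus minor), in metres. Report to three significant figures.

V = 4Q/(πD²) = 2.149 m/s; V²/2g = 0.2353 m
Re = 3.74×10^5, ε/D = 3.19×10^-4 → f = 0.01663 (Haaland)
Major: h_f = f(L/D)·V²/2g = 0.01663·1137·0.2353 = 4.451 m
Minor: ΣK = 3.45; h_m = ΣK·V²/2g = 0.8119 m
Total H_L = 4.451 + 0.8119 = 5.263 m

H_L ≈ 5.26 m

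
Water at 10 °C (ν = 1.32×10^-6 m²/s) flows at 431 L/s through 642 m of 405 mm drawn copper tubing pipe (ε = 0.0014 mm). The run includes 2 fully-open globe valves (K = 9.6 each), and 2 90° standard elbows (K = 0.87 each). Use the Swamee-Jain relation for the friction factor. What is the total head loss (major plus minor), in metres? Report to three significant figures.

H_L ≈ 22.5 m

V = 4Q/(πD²) = 3.346 m/s; V²/2g = 0.5705 m
Re = 1.03×10^6, ε/D = 3.46×10^-6 → f = 0.01164 (Swamee-Jain)
Major: h_f = f(L/D)·V²/2g = 0.01164·1585·0.5705 = 10.53 m
Minor: ΣK = 20.9; h_m = ΣK·V²/2g = 11.95 m
Total H_L = 10.53 + 11.95 = 22.48 m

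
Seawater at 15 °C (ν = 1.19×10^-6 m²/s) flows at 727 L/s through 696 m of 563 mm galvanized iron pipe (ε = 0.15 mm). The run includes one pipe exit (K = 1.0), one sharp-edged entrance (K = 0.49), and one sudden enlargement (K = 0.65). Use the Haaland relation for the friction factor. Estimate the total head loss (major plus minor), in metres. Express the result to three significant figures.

V = 4Q/(πD²) = 2.920 m/s; V²/2g = 0.4347 m
Re = 1.38×10^6, ε/D = 2.66×10^-4 → f = 0.01511 (Haaland)
Major: h_f = f(L/D)·V²/2g = 0.01511·1236·0.4347 = 8.118 m
Minor: ΣK = 2.14; h_m = ΣK·V²/2g = 0.9302 m
Total H_L = 8.118 + 0.9302 = 9.049 m

H_L ≈ 9.05 m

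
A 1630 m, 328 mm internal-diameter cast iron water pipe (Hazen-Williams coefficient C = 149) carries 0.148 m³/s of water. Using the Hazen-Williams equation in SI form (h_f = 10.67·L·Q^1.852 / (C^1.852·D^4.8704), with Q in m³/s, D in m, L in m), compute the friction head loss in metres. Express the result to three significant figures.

h_f = 10.67·1630·0.148^1.852 / (149^1.852·0.328^4.8704) = 10.88 m

h_f ≈ 10.9 m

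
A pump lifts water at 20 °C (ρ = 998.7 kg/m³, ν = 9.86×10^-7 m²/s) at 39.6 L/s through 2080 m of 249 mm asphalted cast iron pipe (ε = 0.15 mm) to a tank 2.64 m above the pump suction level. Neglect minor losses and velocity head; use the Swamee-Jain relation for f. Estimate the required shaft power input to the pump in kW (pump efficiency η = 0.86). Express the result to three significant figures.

P_shaft ≈ 3.66 kW

V = 4Q/(πD²) = 0.8132 m/s; Re = 2.05×10^5; ε/D = 6.02×10^-4; f = 0.01941
h_f = f(L/D)V²/2g = 5.466 m
Total head H = z + h_f = 2.64 + 5.466 = 8.106 m
P_hyd = ρgQH = 998.7·9.81·0.0396·8.106 = 3.145 kW
P_shaft = P_hyd/η = 3.145/0.86 = 3.657 kW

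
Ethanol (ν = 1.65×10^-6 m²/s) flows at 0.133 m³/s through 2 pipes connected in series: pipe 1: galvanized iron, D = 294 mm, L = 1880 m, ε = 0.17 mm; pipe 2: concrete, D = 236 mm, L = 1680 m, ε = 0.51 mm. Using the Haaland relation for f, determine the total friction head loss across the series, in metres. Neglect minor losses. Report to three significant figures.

Pipe 1: V = 1.959 m/s, Re = 3.49×10^5, ε/D = 5.78×10^-4, f = 0.01836, h_1 = f(L/D)V²/2g = 22.96 m
Pipe 2: V = 3.040 m/s, Re = 4.35×10^5, ε/D = 0.00216, f = 0.02431, h_2 = f(L/D)V²/2g = 81.53 m
Series → Q common, losses add: H = Σh = 104.5 m

H ≈ 104 m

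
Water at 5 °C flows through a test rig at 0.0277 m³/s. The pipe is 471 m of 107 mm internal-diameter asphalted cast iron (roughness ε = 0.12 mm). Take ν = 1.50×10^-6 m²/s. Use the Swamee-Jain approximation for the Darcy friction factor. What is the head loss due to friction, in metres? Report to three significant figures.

h_f ≈ 45.9 m

V = 4Q/(πD²) = 4·0.0277/(π·0.107²) = 3.081 m/s
Re = VD/ν = 3.081·0.107/1.50×10^-6 = 2.20×10^5 → turbulent
ε/D = 0.12/107 = 0.00112
Swamee-Jain: f = 0.02155
h_f = f(L/D)V²/(2g) = 0.02155·(471/0.107)·3.081²/(2·9.81) = 45.88 m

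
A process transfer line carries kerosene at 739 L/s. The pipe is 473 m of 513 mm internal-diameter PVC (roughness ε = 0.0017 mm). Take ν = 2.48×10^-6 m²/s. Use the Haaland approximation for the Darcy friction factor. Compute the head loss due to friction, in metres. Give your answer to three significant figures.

V = 4Q/(πD²) = 4·0.739/(π·0.513²) = 3.575 m/s
Re = VD/ν = 3.575·0.513/2.48×10^-6 = 7.40×10^5 → turbulent
ε/D = 0.0017/513 = 3.31×10^-6
Haaland: f = 0.01224
h_f = f(L/D)V²/(2g) = 0.01224·(473/0.513)·3.575²/(2·9.81) = 7.354 m

h_f ≈ 7.35 m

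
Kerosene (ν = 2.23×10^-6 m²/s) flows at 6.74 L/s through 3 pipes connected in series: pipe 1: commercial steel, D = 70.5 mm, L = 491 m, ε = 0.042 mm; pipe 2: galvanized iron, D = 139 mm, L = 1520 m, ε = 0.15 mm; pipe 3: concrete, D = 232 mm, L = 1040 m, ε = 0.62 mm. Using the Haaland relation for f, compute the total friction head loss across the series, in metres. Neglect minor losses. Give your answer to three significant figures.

H ≈ 26.6 m

Pipe 1: V = 1.727 m/s, Re = 5.46×10^4, ε/D = 5.96×10^-4, f = 0.02223, h_1 = f(L/D)V²/2g = 23.53 m
Pipe 2: V = 0.4442 m/s, Re = 2.77×10^4, ε/D = 0.00108, f = 0.02618, h_2 = f(L/D)V²/2g = 2.878 m
Pipe 3: V = 0.1594 m/s, Re = 1.66×10^4, ε/D = 0.00267, f = 0.03151, h_3 = f(L/D)V²/2g = 0.1830 m
Series → Q common, losses add: H = Σh = 26.59 m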